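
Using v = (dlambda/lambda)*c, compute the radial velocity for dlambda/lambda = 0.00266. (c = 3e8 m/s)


v = (dlambda/lambda) * c = 0.00266 * 3e8 = 798000.0

798000.0 m/s


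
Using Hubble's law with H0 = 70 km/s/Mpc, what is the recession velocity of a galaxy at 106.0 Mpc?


v = H0 * d = 70 * 106.0 = 7420.0

7420.0 km/s


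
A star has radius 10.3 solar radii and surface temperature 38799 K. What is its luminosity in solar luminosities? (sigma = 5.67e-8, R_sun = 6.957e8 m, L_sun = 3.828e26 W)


R = 10.3 * 6.957e8 m = 7.16571e+09 m. L = 4*pi*R^2*sigma*T^4 = 4*pi*(7.16571e+09)^2 * 5.67e-8 * 38799^4 = 8.290744056e+31 W. L/L_sun = 8.290744056e+31 / 3.828e26 = 216581.6107

216581.6107 L_sun


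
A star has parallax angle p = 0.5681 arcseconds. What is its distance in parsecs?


d = 1/p = 1/0.5681 = 1.7603

1.7603 pc


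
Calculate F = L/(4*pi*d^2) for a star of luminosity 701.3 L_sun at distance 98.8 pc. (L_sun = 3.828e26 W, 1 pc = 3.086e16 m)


F = L / (4*pi*d^2) = 2.685e+29 / (4*pi*(3.049e+18)^2) = 2.298e-09

2.298e-09 W/m^2


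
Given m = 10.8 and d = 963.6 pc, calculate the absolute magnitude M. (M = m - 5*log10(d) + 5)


M = m - 5*log10(d) + 5 = 10.8 - 5*log10(963.6) + 5 = 0.8805

0.8805


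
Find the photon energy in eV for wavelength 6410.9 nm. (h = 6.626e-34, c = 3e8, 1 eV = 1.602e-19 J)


E = hc/lambda = 6.626e-34 * 3e8 / 6.411e-06 = 3.101e-20 J = 0.1935 eV

0.1935 eV


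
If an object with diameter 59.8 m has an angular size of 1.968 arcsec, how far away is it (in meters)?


D = size / theta_rad, theta_rad = 1.968 * pi/(180*3600) = 9.541e-06, D = 6.268e+06

6.268e+06 m


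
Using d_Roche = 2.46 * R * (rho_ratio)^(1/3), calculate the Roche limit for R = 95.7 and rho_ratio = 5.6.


d_Roche = 2.46 * 95.7 * 5.6^(1/3) = 418.0643

418.0643


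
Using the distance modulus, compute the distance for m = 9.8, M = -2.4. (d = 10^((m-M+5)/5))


d = 10^((m - M + 5)/5) = 10^((9.8 - -2.4 + 5)/5) = 2754.2287

2754.2287 pc


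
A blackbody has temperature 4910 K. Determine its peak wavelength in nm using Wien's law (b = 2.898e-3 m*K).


lam_max = b / T = 2.898e-3 / 4910 = 5.902e-07 m = 590.224 nm

590.224 nm


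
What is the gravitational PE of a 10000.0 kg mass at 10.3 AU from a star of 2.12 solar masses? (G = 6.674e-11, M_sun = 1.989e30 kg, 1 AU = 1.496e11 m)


M = 2.12 * 1.989e30 kg = 4.21668e+30 kg; r = 10.3 AU * 1.496e11 m/AU = 1.54088e+12 m. U = -GM*m/r = -(6.674e-11 * 4.21668e+30 * 10000.0) / 1.54088e+12 = -1.826e+12

-1.826e+12 J


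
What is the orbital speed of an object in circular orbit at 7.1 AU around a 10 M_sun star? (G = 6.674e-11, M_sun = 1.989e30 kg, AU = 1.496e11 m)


v = sqrt(GM/r) = sqrt(6.674e-11 * 1.989e+31 / 1.062e+12) = 35352.1248

35352.1248 m/s


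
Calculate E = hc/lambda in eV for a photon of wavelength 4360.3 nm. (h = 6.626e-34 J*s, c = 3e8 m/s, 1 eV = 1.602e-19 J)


E = hc/lambda = 6.626e-34 * 3e8 / 4.360e-06 = 4.559e-20 J = 0.2846 eV

0.2846 eV


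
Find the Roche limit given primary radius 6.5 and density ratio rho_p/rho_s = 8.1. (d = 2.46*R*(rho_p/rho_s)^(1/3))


d_Roche = 2.46 * 6.5 * 8.1^(1/3) = 32.1127

32.1127


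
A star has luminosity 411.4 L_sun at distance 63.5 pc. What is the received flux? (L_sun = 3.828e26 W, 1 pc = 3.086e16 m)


F = L / (4*pi*d^2) = 1.575e+29 / (4*pi*(1.960e+18)^2) = 3.264e-09

3.264e-09 W/m^2


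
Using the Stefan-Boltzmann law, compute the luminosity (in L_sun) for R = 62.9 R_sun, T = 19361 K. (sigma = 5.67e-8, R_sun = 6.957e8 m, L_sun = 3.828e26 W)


R = 62.9 * 6.957e8 m = 4.375953e+10 m. L = 4*pi*R^2*sigma*T^4 = 4*pi*(4.375953e+10)^2 * 5.67e-8 * 19361^4 = 1.917120276e+32 W. L/L_sun = 1.917120276e+32 / 3.828e26 = 500815.119

500815.119 L_sun


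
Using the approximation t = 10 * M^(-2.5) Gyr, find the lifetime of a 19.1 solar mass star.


t = 10 * M^(-2.5) = 10 * 19.1^(-2.5) = 0.0063

0.0063 Gyr


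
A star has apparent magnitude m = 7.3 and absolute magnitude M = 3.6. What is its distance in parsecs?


d = 10^((m - M + 5)/5) = 10^((7.3 - 3.6 + 5)/5) = 54.9541

54.9541 pc


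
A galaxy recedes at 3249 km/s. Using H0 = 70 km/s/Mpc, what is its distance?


d = v / H0 = 3249 / 70 = 46.4143

46.4143 Mpc


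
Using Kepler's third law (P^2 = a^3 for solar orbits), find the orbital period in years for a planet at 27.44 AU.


P = a^(3/2) = 27.44^1.5 = 143.7395

143.7395 years


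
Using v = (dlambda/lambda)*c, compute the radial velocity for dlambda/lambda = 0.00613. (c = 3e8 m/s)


v = (dlambda/lambda) * c = 0.00613 * 3e8 = 1.839e+06

1.839e+06 m/s


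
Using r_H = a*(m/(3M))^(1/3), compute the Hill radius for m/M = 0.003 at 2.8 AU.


r_H = a * (m/3M)^(1/3) = 2.8 * (0.003/3)^(1/3) = 0.28

0.28 AU


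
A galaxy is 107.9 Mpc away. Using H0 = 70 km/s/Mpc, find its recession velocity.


v = H0 * d = 70 * 107.9 = 7553.0

7553.0 km/s


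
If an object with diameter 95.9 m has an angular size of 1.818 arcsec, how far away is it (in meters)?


D = size / theta_rad, theta_rad = 1.818 * pi/(180*3600) = 8.814e-06, D = 1.088e+07

1.088e+07 m


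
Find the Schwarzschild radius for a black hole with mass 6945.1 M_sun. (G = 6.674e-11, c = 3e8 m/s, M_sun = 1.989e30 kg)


M = 6945.1 * 1.989e30 kg = 1.38138039e+34 kg. rs = 2GM/c^2 = 2 * 6.674e-11 * 1.38138039e+34 / (3e8)^2 = 2.049e+07

2.049e+07 m


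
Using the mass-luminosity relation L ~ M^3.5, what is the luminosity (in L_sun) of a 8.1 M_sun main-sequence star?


L/L_sun = (M/M_sun)^3.5 = 8.1^3.5 = 1512.5076

1512.5076 L_sun


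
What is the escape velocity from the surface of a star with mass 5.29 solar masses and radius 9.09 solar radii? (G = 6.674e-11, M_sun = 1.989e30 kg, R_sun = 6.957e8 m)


M = 5.29 * 1.989e30 kg = 1.052181e+31 kg; R = 9.09 * 6.957e8 m = 6.323913e+09 m. v_esc = sqrt(2GM/R) = sqrt(2 * 6.674e-11 * 1.052181e+31 / 6.323913e+09) = 471259.7877

471259.7877 m/s


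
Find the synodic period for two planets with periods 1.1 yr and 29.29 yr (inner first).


1/P_syn = |1/P1 - 1/P2| = |1/1.1 - 1/29.29| => P_syn = 1.1429

1.1429 years


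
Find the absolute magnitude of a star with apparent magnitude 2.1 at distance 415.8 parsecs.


M = m - 5*log10(d) + 5 = 2.1 - 5*log10(415.8) + 5 = -5.9944

-5.9944


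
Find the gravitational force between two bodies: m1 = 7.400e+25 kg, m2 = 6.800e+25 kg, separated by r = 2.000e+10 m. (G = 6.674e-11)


F = G*m1*m2/r^2 = 6.674e-11 * 7.400e+25 * 6.800e+25 / (2.000e+10)^2 = 6.674e-11 * 5.032e+51 / 4.000e+20 = 8.396e+20

8.396e+20 N


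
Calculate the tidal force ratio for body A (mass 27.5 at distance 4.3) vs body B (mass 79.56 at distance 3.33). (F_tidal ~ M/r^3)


Ratio = (M1/r1^3) / (M2/r2^3) = (27.5/4.3^3) / (79.56/3.33^3) = 0.1605

0.1605


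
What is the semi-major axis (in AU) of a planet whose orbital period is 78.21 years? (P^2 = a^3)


a = P^(2/3) = 78.21^(2/3) = 18.2884

18.2884 AU


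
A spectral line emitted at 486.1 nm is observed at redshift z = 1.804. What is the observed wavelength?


lam_obs = lam_emit * (1 + z) = 486.1 * (1 + 1.804) = 1363.0244

1363.0244 nm


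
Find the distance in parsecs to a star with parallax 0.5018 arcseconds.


d = 1/p = 1/0.5018 = 1.9928

1.9928 pc


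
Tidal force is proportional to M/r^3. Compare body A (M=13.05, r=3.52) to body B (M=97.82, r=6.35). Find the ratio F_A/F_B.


Ratio = (M1/r1^3) / (M2/r2^3) = (13.05/3.52^3) / (97.82/6.35^3) = 0.7832

0.7832


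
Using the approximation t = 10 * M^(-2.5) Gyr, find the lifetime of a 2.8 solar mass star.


t = 10 * M^(-2.5) = 10 * 2.8^(-2.5) = 0.7623

0.7623 Gyr


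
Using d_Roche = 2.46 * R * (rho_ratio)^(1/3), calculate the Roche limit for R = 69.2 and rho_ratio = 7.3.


d_Roche = 2.46 * 69.2 * 7.3^(1/3) = 330.2292

330.2292


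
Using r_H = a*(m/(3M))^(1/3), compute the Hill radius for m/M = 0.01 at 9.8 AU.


r_H = a * (m/3M)^(1/3) = 9.8 * (0.01/3)^(1/3) = 1.4639

1.4639 AU


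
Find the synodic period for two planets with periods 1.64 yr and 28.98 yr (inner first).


1/P_syn = |1/P1 - 1/P2| = |1/1.64 - 1/28.98| => P_syn = 1.7384

1.7384 years


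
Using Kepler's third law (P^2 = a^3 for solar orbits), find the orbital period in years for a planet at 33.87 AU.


P = a^(3/2) = 33.87^1.5 = 197.1164

197.1164 years


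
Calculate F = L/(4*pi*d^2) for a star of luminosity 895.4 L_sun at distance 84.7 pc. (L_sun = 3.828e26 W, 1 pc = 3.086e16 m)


F = L / (4*pi*d^2) = 3.428e+29 / (4*pi*(2.614e+18)^2) = 3.992e-09

3.992e-09 W/m^2


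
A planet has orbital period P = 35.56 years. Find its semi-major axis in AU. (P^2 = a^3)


a = P^(2/3) = 35.56^(2/3) = 10.8137

10.8137 AU


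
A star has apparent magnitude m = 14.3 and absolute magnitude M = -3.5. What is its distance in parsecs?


d = 10^((m - M + 5)/5) = 10^((14.3 - -3.5 + 5)/5) = 36307.8055

36307.8055 pc


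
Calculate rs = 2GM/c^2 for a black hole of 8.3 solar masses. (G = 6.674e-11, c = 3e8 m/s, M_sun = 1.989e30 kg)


M = 8.3 * 1.989e30 kg = 1.65087e+31 kg. rs = 2GM/c^2 = 2 * 6.674e-11 * 1.65087e+31 / (3e8)^2 = 24484.2364

24484.2364 m


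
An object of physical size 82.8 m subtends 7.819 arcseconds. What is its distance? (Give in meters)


D = size / theta_rad, theta_rad = 7.819 * pi/(180*3600) = 3.791e-05, D = 2.184e+06

2.184e+06 m


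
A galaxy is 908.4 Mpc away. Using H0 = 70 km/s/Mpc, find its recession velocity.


v = H0 * d = 70 * 908.4 = 63588.0

63588.0 km/s


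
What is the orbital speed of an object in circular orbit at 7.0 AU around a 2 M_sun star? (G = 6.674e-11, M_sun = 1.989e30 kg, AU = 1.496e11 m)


v = sqrt(GM/r) = sqrt(6.674e-11 * 3.978e+30 / 1.047e+12) = 15922.4786

15922.4786 m/s


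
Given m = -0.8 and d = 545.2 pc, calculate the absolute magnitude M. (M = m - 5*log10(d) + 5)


M = m - 5*log10(d) + 5 = -0.8 - 5*log10(545.2) + 5 = -9.4828

-9.4828


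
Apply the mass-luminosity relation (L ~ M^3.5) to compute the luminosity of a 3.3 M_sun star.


L/L_sun = (M/M_sun)^3.5 = 3.3^3.5 = 65.2828

65.2828 L_sun


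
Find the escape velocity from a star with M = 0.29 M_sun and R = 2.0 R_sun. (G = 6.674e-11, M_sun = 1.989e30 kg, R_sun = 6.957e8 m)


M = 0.29 * 1.989e30 kg = 5.7681e+29 kg; R = 2.0 * 6.957e8 m = 1.3914e+09 m. v_esc = sqrt(2GM/R) = sqrt(2 * 6.674e-11 * 5.7681e+29 / 1.3914e+09) = 235233.1315

235233.1315 m/s


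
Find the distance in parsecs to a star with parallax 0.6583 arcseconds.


d = 1/p = 1/0.6583 = 1.5191

1.5191 pc


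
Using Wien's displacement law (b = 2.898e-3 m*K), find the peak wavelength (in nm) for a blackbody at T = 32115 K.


lam_max = b / T = 2.898e-3 / 32115 = 9.024e-08 m = 90.2382 nm

90.2382 nm


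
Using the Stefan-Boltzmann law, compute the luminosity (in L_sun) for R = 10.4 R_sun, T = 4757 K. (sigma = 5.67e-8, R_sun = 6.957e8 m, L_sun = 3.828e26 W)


R = 10.4 * 6.957e8 m = 7.23528e+09 m. L = 4*pi*R^2*sigma*T^4 = 4*pi*(7.23528e+09)^2 * 5.67e-8 * 4757^4 = 1.910012519e+28 W. L/L_sun = 1.910012519e+28 / 3.828e26 = 49.8958

49.8958 L_sun


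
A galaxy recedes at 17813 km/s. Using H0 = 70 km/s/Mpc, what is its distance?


d = v / H0 = 17813 / 70 = 254.4714

254.4714 Mpc


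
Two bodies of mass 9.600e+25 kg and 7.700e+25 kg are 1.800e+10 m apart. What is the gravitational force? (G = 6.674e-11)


F = G*m1*m2/r^2 = 6.674e-11 * 9.600e+25 * 7.700e+25 / (1.800e+10)^2 = 6.674e-11 * 7.392e+51 / 3.240e+20 = 1.523e+21

1.523e+21 N


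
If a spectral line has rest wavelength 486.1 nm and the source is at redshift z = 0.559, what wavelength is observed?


lam_obs = lam_emit * (1 + z) = 486.1 * (1 + 0.559) = 757.8299

757.8299 nm


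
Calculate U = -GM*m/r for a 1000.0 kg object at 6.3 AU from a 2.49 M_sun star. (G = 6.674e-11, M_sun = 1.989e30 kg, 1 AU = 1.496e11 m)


M = 2.49 * 1.989e30 kg = 4.95261e+30 kg; r = 6.3 AU * 1.496e11 m/AU = 9.4248e+11 m. U = -GM*m/r = -(6.674e-11 * 4.95261e+30 * 1000.0) / 9.4248e+11 = -3.507e+11

-3.507e+11 J


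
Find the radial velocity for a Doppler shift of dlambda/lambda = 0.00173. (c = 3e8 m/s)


v = (dlambda/lambda) * c = 0.00173 * 3e8 = 519000.0

519000.0 m/s


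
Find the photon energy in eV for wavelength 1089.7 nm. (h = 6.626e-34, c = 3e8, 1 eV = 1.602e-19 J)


E = hc/lambda = 6.626e-34 * 3e8 / 1.090e-06 = 1.824e-19 J = 1.1387 eV

1.1387 eV


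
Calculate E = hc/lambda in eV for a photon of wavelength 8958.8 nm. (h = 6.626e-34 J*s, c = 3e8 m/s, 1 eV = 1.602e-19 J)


E = hc/lambda = 6.626e-34 * 3e8 / 8.959e-06 = 2.219e-20 J = 0.1385 eV

0.1385 eV


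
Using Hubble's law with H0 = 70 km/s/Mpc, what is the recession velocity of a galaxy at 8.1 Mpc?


v = H0 * d = 70 * 8.1 = 567.0

567.0 km/s


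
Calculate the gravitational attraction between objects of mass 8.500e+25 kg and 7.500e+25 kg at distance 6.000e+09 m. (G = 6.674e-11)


F = G*m1*m2/r^2 = 6.674e-11 * 8.500e+25 * 7.500e+25 / (6.000e+09)^2 = 6.674e-11 * 6.375e+51 / 3.600e+19 = 1.182e+22

1.182e+22 N


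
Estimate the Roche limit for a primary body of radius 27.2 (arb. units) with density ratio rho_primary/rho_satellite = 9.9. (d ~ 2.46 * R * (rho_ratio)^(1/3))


d_Roche = 2.46 * 27.2 * 9.9^(1/3) = 143.6754

143.6754


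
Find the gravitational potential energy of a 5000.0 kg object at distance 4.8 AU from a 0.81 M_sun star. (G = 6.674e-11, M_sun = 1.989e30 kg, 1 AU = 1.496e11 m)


M = 0.81 * 1.989e30 kg = 1.61109e+30 kg; r = 4.8 AU * 1.496e11 m/AU = 7.1808e+11 m. U = -GM*m/r = -(6.674e-11 * 1.61109e+30 * 5000.0) / 7.1808e+11 = -7.487e+11

-7.487e+11 J


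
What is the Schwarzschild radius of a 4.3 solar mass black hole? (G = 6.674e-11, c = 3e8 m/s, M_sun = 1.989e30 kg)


M = 4.3 * 1.989e30 kg = 8.5527e+30 kg. rs = 2GM/c^2 = 2 * 6.674e-11 * 8.5527e+30 / (3e8)^2 = 12684.6044

12684.6044 m


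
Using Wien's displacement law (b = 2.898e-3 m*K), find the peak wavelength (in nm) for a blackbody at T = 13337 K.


lam_max = b / T = 2.898e-3 / 13337 = 2.173e-07 m = 217.2902 nm

217.2902 nm


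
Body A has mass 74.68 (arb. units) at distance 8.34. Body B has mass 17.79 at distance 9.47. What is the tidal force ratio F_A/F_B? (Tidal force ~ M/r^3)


Ratio = (M1/r1^3) / (M2/r2^3) = (74.68/8.34^3) / (17.79/9.47^3) = 6.1458

6.1458


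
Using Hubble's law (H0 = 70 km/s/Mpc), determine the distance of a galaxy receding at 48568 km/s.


d = v / H0 = 48568 / 70 = 693.8286

693.8286 Mpc


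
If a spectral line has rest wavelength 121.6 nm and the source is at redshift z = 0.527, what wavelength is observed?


lam_obs = lam_emit * (1 + z) = 121.6 * (1 + 0.527) = 185.6832

185.6832 nm


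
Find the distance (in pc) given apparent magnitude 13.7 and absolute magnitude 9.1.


d = 10^((m - M + 5)/5) = 10^((13.7 - 9.1 + 5)/5) = 83.1764

83.1764 pc


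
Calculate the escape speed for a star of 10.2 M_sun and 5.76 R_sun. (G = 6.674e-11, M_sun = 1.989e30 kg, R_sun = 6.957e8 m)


M = 10.2 * 1.989e30 kg = 2.02878e+31 kg; R = 5.76 * 6.957e8 m = 4.007232e+09 m. v_esc = sqrt(2GM/R) = sqrt(2 * 6.674e-11 * 2.02878e+31 / 4.007232e+09) = 822059.6523

822059.6523 m/s


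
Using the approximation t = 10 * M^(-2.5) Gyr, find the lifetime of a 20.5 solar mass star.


t = 10 * M^(-2.5) = 10 * 20.5^(-2.5) = 0.0053

0.0053 Gyr


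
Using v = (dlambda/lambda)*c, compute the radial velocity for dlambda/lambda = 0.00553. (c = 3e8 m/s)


v = (dlambda/lambda) * c = 0.00553 * 3e8 = 1.659e+06

1.659e+06 m/s


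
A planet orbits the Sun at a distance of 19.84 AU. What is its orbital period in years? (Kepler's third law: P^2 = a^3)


P = a^(3/2) = 19.84^1.5 = 88.3716

88.3716 years


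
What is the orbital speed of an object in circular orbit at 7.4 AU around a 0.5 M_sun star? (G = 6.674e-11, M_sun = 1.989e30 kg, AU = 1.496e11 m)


v = sqrt(GM/r) = sqrt(6.674e-11 * 9.945e+29 / 1.107e+12) = 7743.0816

7743.0816 m/s


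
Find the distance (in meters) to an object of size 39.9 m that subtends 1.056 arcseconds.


D = size / theta_rad, theta_rad = 1.056 * pi/(180*3600) = 5.120e-06, D = 7.794e+06

7.794e+06 m


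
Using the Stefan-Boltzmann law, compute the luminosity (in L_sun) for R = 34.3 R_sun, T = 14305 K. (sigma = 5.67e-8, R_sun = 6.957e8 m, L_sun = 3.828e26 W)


R = 34.3 * 6.957e8 m = 2.386251e+10 m. L = 4*pi*R^2*sigma*T^4 = 4*pi*(2.386251e+10)^2 * 5.67e-8 * 14305^4 = 1.698934432e+31 W. L/L_sun = 1.698934432e+31 / 3.828e26 = 44381.7772

44381.7772 L_sun


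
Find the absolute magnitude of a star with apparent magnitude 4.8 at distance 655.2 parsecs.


M = m - 5*log10(d) + 5 = 4.8 - 5*log10(655.2) + 5 = -4.2819

-4.2819


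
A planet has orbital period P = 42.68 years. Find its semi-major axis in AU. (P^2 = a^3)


a = P^(2/3) = 42.68^(2/3) = 12.2128

12.2128 AU


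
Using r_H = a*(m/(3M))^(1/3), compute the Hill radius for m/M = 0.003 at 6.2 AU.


r_H = a * (m/3M)^(1/3) = 6.2 * (0.003/3)^(1/3) = 0.62

0.62 AU


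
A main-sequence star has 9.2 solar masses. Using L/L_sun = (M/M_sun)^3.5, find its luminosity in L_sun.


L/L_sun = (M/M_sun)^3.5 = 9.2^3.5 = 2361.8776

2361.8776 L_sun


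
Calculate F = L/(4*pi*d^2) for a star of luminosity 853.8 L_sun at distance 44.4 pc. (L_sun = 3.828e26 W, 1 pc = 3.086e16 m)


F = L / (4*pi*d^2) = 3.268e+29 / (4*pi*(1.370e+18)^2) = 1.385e-08

1.385e-08 W/m^2


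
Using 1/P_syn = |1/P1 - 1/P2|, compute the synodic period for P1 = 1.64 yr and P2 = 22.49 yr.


1/P_syn = |1/P1 - 1/P2| = |1/1.64 - 1/22.49| => P_syn = 1.769

1.769 years


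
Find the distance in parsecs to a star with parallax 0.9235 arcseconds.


d = 1/p = 1/0.9235 = 1.0828

1.0828 pc


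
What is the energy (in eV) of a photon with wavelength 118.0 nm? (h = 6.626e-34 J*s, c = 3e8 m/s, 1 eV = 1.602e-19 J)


E = hc/lambda = 6.626e-34 * 3e8 / 1.180e-07 = 1.685e-18 J = 10.5155 eV

10.5155 eV


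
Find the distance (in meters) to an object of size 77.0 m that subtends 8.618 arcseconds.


D = size / theta_rad, theta_rad = 8.618 * pi/(180*3600) = 4.178e-05, D = 1.843e+06

1.843e+06 m


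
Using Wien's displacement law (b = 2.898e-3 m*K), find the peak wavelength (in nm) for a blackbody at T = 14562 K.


lam_max = b / T = 2.898e-3 / 14562 = 1.990e-07 m = 199.0111 nm

199.0111 nm


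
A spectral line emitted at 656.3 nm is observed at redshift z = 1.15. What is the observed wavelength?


lam_obs = lam_emit * (1 + z) = 656.3 * (1 + 1.15) = 1411.045

1411.045 nm


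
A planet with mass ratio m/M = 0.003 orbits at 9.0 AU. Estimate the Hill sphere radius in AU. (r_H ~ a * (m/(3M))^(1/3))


r_H = a * (m/3M)^(1/3) = 9.0 * (0.003/3)^(1/3) = 0.9

0.9 AU


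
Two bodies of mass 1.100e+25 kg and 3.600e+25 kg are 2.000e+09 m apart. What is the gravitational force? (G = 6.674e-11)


F = G*m1*m2/r^2 = 6.674e-11 * 1.100e+25 * 3.600e+25 / (2.000e+09)^2 = 6.674e-11 * 3.960e+50 / 4.000e+18 = 6.607e+21

6.607e+21 N


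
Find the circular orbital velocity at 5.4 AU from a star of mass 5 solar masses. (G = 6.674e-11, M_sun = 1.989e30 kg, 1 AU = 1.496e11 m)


v = sqrt(GM/r) = sqrt(6.674e-11 * 9.945e+30 / 8.078e+11) = 28663.7375

28663.7375 m/s


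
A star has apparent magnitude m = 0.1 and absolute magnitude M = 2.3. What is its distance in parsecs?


d = 10^((m - M + 5)/5) = 10^((0.1 - 2.3 + 5)/5) = 3.6308

3.6308 pc


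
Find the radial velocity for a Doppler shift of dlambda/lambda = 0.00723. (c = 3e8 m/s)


v = (dlambda/lambda) * c = 0.00723 * 3e8 = 2.169e+06

2.169e+06 m/s


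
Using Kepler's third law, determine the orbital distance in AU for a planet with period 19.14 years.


a = P^(2/3) = 19.14^(2/3) = 7.1553

7.1553 AU


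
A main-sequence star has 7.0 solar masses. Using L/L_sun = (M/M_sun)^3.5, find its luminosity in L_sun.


L/L_sun = (M/M_sun)^3.5 = 7.0^3.5 = 907.4927

907.4927 L_sun


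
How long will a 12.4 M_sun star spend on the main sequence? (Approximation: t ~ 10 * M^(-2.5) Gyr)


t = 10 * M^(-2.5) = 10 * 12.4^(-2.5) = 0.0185

0.0185 Gyr


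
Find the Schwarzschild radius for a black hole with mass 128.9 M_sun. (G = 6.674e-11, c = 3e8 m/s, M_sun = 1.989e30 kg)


M = 128.9 * 1.989e30 kg = 2.563821e+32 kg. rs = 2GM/c^2 = 2 * 6.674e-11 * 2.563821e+32 / (3e8)^2 = 380243.1412

380243.1412 m


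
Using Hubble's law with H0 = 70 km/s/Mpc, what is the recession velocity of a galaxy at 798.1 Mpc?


v = H0 * d = 70 * 798.1 = 55867.0

55867.0 km/s


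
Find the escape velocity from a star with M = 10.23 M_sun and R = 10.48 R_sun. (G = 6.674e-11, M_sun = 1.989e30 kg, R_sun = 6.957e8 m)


M = 10.23 * 1.989e30 kg = 2.034747e+31 kg; R = 10.48 * 6.957e8 m = 7.290936e+09 m. v_esc = sqrt(2GM/R) = sqrt(2 * 6.674e-11 * 2.034747e+31 / 7.290936e+09) = 610339.7626

610339.7626 m/s


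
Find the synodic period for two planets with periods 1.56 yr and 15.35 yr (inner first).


1/P_syn = |1/P1 - 1/P2| = |1/1.56 - 1/15.35| => P_syn = 1.7365

1.7365 years


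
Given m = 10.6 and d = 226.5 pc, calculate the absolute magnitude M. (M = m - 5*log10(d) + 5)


M = m - 5*log10(d) + 5 = 10.6 - 5*log10(226.5) + 5 = 3.8247

3.8247


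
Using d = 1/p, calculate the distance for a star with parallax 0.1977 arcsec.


d = 1/p = 1/0.1977 = 5.0582

5.0582 pc


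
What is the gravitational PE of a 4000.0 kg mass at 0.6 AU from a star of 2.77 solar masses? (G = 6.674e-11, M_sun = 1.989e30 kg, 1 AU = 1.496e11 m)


M = 2.77 * 1.989e30 kg = 5.50953e+30 kg; r = 0.6 AU * 1.496e11 m/AU = 8.976e+10 m. U = -GM*m/r = -(6.674e-11 * 5.50953e+30 * 4000.0) / 8.976e+10 = -1.639e+13

-1.639e+13 J


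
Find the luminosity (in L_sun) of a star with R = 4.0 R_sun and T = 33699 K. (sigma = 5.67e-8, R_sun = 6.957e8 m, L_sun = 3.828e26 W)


R = 4.0 * 6.957e8 m = 2.7828e+09 m. L = 4*pi*R^2*sigma*T^4 = 4*pi*(2.7828e+09)^2 * 5.67e-8 * 33699^4 = 7.115820212e+30 W. L/L_sun = 7.115820212e+30 / 3.828e26 = 18588.872

18588.872 L_sun


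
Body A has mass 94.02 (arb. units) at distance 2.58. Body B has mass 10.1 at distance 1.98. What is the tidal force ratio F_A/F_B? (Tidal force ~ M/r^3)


Ratio = (M1/r1^3) / (M2/r2^3) = (94.02/2.58^3) / (10.1/1.98^3) = 4.2076

4.2076


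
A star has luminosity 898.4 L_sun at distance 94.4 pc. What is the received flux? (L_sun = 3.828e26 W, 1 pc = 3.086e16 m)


F = L / (4*pi*d^2) = 3.439e+29 / (4*pi*(2.913e+18)^2) = 3.225e-09

3.225e-09 W/m^2


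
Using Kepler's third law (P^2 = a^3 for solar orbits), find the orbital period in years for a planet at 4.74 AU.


P = a^(3/2) = 4.74^1.5 = 10.3197

10.3197 years


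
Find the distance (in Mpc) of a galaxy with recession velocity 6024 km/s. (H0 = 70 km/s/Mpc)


d = v / H0 = 6024 / 70 = 86.0571

86.0571 Mpc


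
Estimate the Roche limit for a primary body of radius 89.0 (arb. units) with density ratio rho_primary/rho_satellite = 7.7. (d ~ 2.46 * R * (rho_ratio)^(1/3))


d_Roche = 2.46 * 89.0 * 7.7^(1/3) = 432.3366

432.3366


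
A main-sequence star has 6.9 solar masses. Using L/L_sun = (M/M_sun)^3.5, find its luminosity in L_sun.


L/L_sun = (M/M_sun)^3.5 = 6.9^3.5 = 862.9225

862.9225 L_sun


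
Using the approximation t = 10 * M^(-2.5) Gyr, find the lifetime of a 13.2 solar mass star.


t = 10 * M^(-2.5) = 10 * 13.2^(-2.5) = 0.0158

0.0158 Gyr


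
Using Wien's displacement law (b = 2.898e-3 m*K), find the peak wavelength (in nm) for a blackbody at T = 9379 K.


lam_max = b / T = 2.898e-3 / 9379 = 3.090e-07 m = 308.9882 nm

308.9882 nm


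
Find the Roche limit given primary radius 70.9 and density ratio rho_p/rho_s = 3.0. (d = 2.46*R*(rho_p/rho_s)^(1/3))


d_Roche = 2.46 * 70.9 * 3.0^(1/3) = 251.5485

251.5485


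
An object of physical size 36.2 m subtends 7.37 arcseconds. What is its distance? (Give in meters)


D = size / theta_rad, theta_rad = 7.37 * pi/(180*3600) = 3.573e-05, D = 1.013e+06

1.013e+06 m


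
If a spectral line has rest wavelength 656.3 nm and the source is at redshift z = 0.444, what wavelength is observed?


lam_obs = lam_emit * (1 + z) = 656.3 * (1 + 0.444) = 947.6972

947.6972 nm


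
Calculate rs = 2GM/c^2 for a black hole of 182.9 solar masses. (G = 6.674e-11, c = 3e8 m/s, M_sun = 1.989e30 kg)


M = 182.9 * 1.989e30 kg = 3.637881e+32 kg. rs = 2GM/c^2 = 2 * 6.674e-11 * 3.637881e+32 / (3e8)^2 = 539538.1732

539538.1732 m


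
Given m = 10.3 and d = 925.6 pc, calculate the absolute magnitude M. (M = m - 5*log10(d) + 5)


M = m - 5*log10(d) + 5 = 10.3 - 5*log10(925.6) + 5 = 0.4679

0.4679


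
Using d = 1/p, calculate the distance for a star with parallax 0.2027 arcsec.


d = 1/p = 1/0.2027 = 4.9334

4.9334 pc


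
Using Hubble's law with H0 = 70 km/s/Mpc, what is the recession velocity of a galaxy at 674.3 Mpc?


v = H0 * d = 70 * 674.3 = 47201.0

47201.0 km/s


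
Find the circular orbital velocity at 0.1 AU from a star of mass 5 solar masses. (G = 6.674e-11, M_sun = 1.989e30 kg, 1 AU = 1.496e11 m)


v = sqrt(GM/r) = sqrt(6.674e-11 * 9.945e+30 / 1.496e+10) = 210634.5931

210634.5931 m/s


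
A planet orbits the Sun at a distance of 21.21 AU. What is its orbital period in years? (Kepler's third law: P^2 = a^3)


P = a^(3/2) = 21.21^1.5 = 97.6812

97.6812 years


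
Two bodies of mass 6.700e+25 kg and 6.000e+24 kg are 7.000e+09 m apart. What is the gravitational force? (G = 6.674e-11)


F = G*m1*m2/r^2 = 6.674e-11 * 6.700e+25 * 6.000e+24 / (7.000e+09)^2 = 6.674e-11 * 4.020e+50 / 4.900e+19 = 5.475e+20

5.475e+20 N


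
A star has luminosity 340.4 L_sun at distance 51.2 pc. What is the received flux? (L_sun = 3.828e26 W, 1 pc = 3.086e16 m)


F = L / (4*pi*d^2) = 1.303e+29 / (4*pi*(1.580e+18)^2) = 4.154e-09

4.154e-09 W/m^2


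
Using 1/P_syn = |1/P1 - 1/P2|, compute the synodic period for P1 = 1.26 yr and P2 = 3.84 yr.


1/P_syn = |1/P1 - 1/P2| = |1/1.26 - 1/3.84| => P_syn = 1.8753

1.8753 years


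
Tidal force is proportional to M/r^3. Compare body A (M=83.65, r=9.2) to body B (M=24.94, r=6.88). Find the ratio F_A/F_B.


Ratio = (M1/r1^3) / (M2/r2^3) = (83.65/9.2^3) / (24.94/6.88^3) = 1.4027

1.4027


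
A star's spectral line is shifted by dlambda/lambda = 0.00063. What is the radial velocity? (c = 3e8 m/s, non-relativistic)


v = (dlambda/lambda) * c = 0.00063 * 3e8 = 189000.0

189000.0 m/s


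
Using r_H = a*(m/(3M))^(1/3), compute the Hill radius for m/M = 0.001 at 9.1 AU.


r_H = a * (m/3M)^(1/3) = 9.1 * (0.001/3)^(1/3) = 0.631

0.631 AU


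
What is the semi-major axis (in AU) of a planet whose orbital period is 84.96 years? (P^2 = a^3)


a = P^(2/3) = 84.96^(2/3) = 19.326

19.326 AU


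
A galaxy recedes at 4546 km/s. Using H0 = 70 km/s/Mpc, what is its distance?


d = v / H0 = 4546 / 70 = 64.9429

64.9429 Mpc


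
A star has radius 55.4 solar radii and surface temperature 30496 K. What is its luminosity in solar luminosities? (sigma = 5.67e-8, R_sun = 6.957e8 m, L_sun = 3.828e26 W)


R = 55.4 * 6.957e8 m = 3.854178e+10 m. L = 4*pi*R^2*sigma*T^4 = 4*pi*(3.854178e+10)^2 * 5.67e-8 * 30496^4 = 9.154359739e+32 W. L/L_sun = 9.154359739e+32 / 3.828e26 = 2.391e+06

2.391e+06 L_sun


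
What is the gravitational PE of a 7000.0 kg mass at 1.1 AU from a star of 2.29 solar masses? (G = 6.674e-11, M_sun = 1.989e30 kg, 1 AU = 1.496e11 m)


M = 2.29 * 1.989e30 kg = 4.55481e+30 kg; r = 1.1 AU * 1.496e11 m/AU = 1.6456e+11 m. U = -GM*m/r = -(6.674e-11 * 4.55481e+30 * 7000.0) / 1.6456e+11 = -1.293e+13

-1.293e+13 J


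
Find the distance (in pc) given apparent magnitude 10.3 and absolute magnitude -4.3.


d = 10^((m - M + 5)/5) = 10^((10.3 - -4.3 + 5)/5) = 8317.6377

8317.6377 pc


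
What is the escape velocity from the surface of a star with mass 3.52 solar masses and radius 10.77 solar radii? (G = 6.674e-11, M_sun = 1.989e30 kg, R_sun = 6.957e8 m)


M = 3.52 * 1.989e30 kg = 7.00128e+30 kg; R = 10.77 * 6.957e8 m = 7.492689e+09 m. v_esc = sqrt(2GM/R) = sqrt(2 * 6.674e-11 * 7.00128e+30 / 7.492689e+09) = 353165.2539

353165.2539 m/s


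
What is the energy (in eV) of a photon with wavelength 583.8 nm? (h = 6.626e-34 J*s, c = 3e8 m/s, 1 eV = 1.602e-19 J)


E = hc/lambda = 6.626e-34 * 3e8 / 5.838e-07 = 3.405e-19 J = 2.1254 eV

2.1254 eV


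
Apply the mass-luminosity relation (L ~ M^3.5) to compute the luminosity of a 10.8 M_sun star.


L/L_sun = (M/M_sun)^3.5 = 10.8^3.5 = 4139.8361

4139.8361 L_sun


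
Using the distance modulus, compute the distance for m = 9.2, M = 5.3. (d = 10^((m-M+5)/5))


d = 10^((m - M + 5)/5) = 10^((9.2 - 5.3 + 5)/5) = 60.256

60.256 pc


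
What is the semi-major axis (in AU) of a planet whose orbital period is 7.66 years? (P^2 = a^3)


a = P^(2/3) = 7.66^(2/3) = 3.8858

3.8858 AU


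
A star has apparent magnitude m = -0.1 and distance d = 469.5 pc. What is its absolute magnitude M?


M = m - 5*log10(d) + 5 = -0.1 - 5*log10(469.5) + 5 = -8.4582

-8.4582


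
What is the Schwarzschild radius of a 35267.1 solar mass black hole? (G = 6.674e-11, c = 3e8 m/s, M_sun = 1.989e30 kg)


M = 35267.1 * 1.989e30 kg = 7.01462619e+34 kg. rs = 2GM/c^2 = 2 * 6.674e-11 * 7.01462619e+34 / (3e8)^2 = 1.040e+08

1.040e+08 m


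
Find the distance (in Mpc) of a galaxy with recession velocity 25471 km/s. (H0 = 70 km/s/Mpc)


d = v / H0 = 25471 / 70 = 363.8714

363.8714 Mpc


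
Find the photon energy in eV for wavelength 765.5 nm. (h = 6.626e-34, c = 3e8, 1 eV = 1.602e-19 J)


E = hc/lambda = 6.626e-34 * 3e8 / 7.655e-07 = 2.597e-19 J = 1.6209 eV

1.6209 eV


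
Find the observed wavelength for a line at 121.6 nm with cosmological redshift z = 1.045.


lam_obs = lam_emit * (1 + z) = 121.6 * (1 + 1.045) = 248.672

248.672 nm


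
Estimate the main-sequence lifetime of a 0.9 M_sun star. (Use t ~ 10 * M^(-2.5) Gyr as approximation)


t = 10 * M^(-2.5) = 10 * 0.9^(-2.5) = 13.0135

13.0135 Gyr


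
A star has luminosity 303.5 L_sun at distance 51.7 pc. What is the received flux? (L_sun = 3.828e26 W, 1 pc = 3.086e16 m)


F = L / (4*pi*d^2) = 1.162e+29 / (4*pi*(1.595e+18)^2) = 3.632e-09

3.632e-09 W/m^2


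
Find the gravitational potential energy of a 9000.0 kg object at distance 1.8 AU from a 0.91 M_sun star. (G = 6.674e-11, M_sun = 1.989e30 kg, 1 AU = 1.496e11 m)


M = 0.91 * 1.989e30 kg = 1.80999e+30 kg; r = 1.8 AU * 1.496e11 m/AU = 2.6928e+11 m. U = -GM*m/r = -(6.674e-11 * 1.80999e+30 * 9000.0) / 2.6928e+11 = -4.037e+12

-4.037e+12 J


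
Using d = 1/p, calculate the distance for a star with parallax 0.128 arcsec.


d = 1/p = 1/0.128 = 7.8125

7.8125 pc


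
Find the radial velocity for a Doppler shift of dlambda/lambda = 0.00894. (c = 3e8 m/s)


v = (dlambda/lambda) * c = 0.00894 * 3e8 = 2.682e+06

2.682e+06 m/s


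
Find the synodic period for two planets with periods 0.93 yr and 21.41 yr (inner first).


1/P_syn = |1/P1 - 1/P2| = |1/0.93 - 1/21.41| => P_syn = 0.9722

0.9722 years


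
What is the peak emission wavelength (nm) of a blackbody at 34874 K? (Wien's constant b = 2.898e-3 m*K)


lam_max = b / T = 2.898e-3 / 34874 = 8.310e-08 m = 83.0992 nm

83.0992 nm


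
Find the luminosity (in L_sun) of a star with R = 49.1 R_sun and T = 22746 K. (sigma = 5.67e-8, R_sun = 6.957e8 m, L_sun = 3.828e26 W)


R = 49.1 * 6.957e8 m = 3.415887e+10 m. L = 4*pi*R^2*sigma*T^4 = 4*pi*(3.415887e+10)^2 * 5.67e-8 * 22746^4 = 2.225461334e+32 W. L/L_sun = 2.225461334e+32 / 3.828e26 = 581363.9849

581363.9849 L_sun


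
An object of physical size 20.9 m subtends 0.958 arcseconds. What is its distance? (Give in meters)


D = size / theta_rad, theta_rad = 0.958 * pi/(180*3600) = 4.645e-06, D = 4.500e+06

4.500e+06 m


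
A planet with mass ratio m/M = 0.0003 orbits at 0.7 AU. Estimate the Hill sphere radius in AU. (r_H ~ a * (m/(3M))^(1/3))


r_H = a * (m/3M)^(1/3) = 0.7 * (0.0003/3)^(1/3) = 0.0325

0.0325 AU


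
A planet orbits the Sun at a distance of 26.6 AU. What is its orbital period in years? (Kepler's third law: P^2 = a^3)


P = a^(3/2) = 26.6^1.5 = 137.19

137.19 years


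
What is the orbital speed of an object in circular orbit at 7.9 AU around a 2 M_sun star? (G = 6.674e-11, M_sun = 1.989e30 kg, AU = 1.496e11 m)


v = sqrt(GM/r) = sqrt(6.674e-11 * 3.978e+30 / 1.182e+12) = 14988.085

14988.085 m/s


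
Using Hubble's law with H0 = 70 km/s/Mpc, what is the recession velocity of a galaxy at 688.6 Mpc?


v = H0 * d = 70 * 688.6 = 48202.0

48202.0 km/s


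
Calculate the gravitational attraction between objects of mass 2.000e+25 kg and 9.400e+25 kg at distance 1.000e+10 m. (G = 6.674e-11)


F = G*m1*m2/r^2 = 6.674e-11 * 2.000e+25 * 9.400e+25 / (1.000e+10)^2 = 6.674e-11 * 1.880e+51 / 1.000e+20 = 1.255e+21

1.255e+21 N


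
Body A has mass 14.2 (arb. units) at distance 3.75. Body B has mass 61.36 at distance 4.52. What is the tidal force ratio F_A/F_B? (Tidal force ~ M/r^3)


Ratio = (M1/r1^3) / (M2/r2^3) = (14.2/3.75^3) / (61.36/4.52^3) = 0.4053

0.4053


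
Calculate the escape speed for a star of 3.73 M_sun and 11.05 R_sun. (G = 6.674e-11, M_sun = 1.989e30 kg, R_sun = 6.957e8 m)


M = 3.73 * 1.989e30 kg = 7.41897e+30 kg; R = 11.05 * 6.957e8 m = 7.687485e+09 m. v_esc = sqrt(2GM/R) = sqrt(2 * 6.674e-11 * 7.41897e+30 / 7.687485e+09) = 358911.8238

358911.8238 m/s


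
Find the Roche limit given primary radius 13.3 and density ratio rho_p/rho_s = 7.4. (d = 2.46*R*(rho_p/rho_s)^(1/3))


d_Roche = 2.46 * 13.3 * 7.4^(1/3) = 63.7574

63.7574


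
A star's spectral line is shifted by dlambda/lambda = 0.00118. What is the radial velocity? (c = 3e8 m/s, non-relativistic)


v = (dlambda/lambda) * c = 0.00118 * 3e8 = 354000.0

354000.0 m/s


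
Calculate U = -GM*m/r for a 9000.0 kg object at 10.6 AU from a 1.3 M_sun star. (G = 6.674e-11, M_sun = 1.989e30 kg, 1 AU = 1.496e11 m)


M = 1.3 * 1.989e30 kg = 2.5857e+30 kg; r = 10.6 AU * 1.496e11 m/AU = 1.58576e+12 m. U = -GM*m/r = -(6.674e-11 * 2.5857e+30 * 9000.0) / 1.58576e+12 = -9.794e+11

-9.794e+11 J


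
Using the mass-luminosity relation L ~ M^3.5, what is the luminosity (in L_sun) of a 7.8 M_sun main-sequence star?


L/L_sun = (M/M_sun)^3.5 = 7.8^3.5 = 1325.3516

1325.3516 L_sun


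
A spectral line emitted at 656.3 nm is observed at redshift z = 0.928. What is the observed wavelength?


lam_obs = lam_emit * (1 + z) = 656.3 * (1 + 0.928) = 1265.3464

1265.3464 nm


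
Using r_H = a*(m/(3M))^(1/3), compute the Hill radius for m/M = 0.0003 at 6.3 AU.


r_H = a * (m/3M)^(1/3) = 6.3 * (0.0003/3)^(1/3) = 0.2924

0.2924 AU


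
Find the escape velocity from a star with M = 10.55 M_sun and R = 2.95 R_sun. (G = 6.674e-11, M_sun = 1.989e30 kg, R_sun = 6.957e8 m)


M = 10.55 * 1.989e30 kg = 2.098395e+31 kg; R = 2.95 * 6.957e8 m = 2.052315e+09 m. v_esc = sqrt(2GM/R) = sqrt(2 * 6.674e-11 * 2.098395e+31 / 2.052315e+09) = 1.168e+06

1.168e+06 m/s


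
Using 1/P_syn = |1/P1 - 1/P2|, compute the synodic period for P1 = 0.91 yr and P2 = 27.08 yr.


1/P_syn = |1/P1 - 1/P2| = |1/0.91 - 1/27.08| => P_syn = 0.9416

0.9416 years


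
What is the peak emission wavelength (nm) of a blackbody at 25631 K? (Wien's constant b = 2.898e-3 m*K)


lam_max = b / T = 2.898e-3 / 25631 = 1.131e-07 m = 113.0662 nm

113.0662 nm


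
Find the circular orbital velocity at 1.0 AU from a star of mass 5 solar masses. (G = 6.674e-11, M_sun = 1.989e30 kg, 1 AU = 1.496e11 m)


v = sqrt(GM/r) = sqrt(6.674e-11 * 9.945e+30 / 1.496e+11) = 66608.5068

66608.5068 m/s


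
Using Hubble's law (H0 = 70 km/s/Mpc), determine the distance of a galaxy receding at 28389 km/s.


d = v / H0 = 28389 / 70 = 405.5571

405.5571 Mpc


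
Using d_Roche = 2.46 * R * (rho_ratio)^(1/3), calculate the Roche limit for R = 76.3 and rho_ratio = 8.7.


d_Roche = 2.46 * 76.3 * 8.7^(1/3) = 386.0404

386.0404


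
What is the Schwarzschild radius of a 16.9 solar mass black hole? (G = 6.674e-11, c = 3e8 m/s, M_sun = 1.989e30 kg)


M = 16.9 * 1.989e30 kg = 3.36141e+31 kg. rs = 2GM/c^2 = 2 * 6.674e-11 * 3.36141e+31 / (3e8)^2 = 49853.4452

49853.4452 m


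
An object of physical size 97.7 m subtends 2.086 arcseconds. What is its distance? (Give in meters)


D = size / theta_rad, theta_rad = 2.086 * pi/(180*3600) = 1.011e-05, D = 9.661e+06

9.661e+06 m


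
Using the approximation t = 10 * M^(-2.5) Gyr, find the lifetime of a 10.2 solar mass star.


t = 10 * M^(-2.5) = 10 * 10.2^(-2.5) = 0.0301

0.0301 Gyr


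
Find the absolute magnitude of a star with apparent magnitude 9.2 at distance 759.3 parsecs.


M = m - 5*log10(d) + 5 = 9.2 - 5*log10(759.3) + 5 = -0.2021

-0.2021


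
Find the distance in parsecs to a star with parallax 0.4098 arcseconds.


d = 1/p = 1/0.4098 = 2.4402

2.4402 pc


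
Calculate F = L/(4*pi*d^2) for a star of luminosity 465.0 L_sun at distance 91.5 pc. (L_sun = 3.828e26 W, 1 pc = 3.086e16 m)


F = L / (4*pi*d^2) = 1.780e+29 / (4*pi*(2.824e+18)^2) = 1.777e-09

1.777e-09 W/m^2


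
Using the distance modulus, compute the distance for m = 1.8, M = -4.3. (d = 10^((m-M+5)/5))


d = 10^((m - M + 5)/5) = 10^((1.8 - -4.3 + 5)/5) = 165.9587

165.9587 pc


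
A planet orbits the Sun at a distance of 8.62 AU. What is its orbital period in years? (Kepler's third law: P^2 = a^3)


P = a^(3/2) = 8.62^1.5 = 25.3082

25.3082 years


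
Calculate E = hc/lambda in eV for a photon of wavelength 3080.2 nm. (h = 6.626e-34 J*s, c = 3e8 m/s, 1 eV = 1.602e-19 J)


E = hc/lambda = 6.626e-34 * 3e8 / 3.080e-06 = 6.453e-20 J = 0.4028 eV

0.4028 eV


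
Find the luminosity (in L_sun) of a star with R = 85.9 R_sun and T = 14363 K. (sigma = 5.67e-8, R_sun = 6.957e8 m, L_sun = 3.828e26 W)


R = 85.9 * 6.957e8 m = 5.976063e+10 m. L = 4*pi*R^2*sigma*T^4 = 4*pi*(5.976063e+10)^2 * 5.67e-8 * 14363^4 = 1.082938763e+32 W. L/L_sun = 1.082938763e+32 / 3.828e26 = 282899.3633

282899.3633 L_sun


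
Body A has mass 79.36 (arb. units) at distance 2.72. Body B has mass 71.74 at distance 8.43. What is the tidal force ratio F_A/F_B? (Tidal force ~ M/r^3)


Ratio = (M1/r1^3) / (M2/r2^3) = (79.36/2.72^3) / (71.74/8.43^3) = 32.9319

32.9319


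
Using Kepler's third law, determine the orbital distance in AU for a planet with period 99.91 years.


a = P^(2/3) = 99.91^(2/3) = 21.5314

21.5314 AU


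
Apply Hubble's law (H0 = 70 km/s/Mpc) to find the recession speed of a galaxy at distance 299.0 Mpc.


v = H0 * d = 70 * 299.0 = 20930.0

20930.0 km/s


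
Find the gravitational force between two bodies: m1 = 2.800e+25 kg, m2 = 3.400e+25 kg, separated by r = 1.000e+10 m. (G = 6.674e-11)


F = G*m1*m2/r^2 = 6.674e-11 * 2.800e+25 * 3.400e+25 / (1.000e+10)^2 = 6.674e-11 * 9.520e+50 / 1.000e+20 = 6.354e+20

6.354e+20 N


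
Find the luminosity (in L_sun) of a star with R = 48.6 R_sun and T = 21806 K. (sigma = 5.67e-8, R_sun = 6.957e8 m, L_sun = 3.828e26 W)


R = 48.6 * 6.957e8 m = 3.381102e+10 m. L = 4*pi*R^2*sigma*T^4 = 4*pi*(3.381102e+10)^2 * 5.67e-8 * 21806^4 = 1.841677147e+32 W. L/L_sun = 1.841677147e+32 / 3.828e26 = 481106.8828

481106.8828 L_sun


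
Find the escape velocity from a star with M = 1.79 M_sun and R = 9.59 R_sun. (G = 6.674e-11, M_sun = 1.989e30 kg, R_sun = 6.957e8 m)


M = 1.79 * 1.989e30 kg = 3.56031e+30 kg; R = 9.59 * 6.957e8 m = 6.671763e+09 m. v_esc = sqrt(2GM/R) = sqrt(2 * 6.674e-11 * 3.56031e+30 / 6.671763e+09) = 266889.6307

266889.6307 m/s


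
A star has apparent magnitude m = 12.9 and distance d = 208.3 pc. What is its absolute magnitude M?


M = m - 5*log10(d) + 5 = 12.9 - 5*log10(208.3) + 5 = 6.3066

6.3066


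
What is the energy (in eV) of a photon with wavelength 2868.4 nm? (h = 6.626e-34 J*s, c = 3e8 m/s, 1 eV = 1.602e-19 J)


E = hc/lambda = 6.626e-34 * 3e8 / 2.868e-06 = 6.930e-20 J = 0.4326 eV

0.4326 eV
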